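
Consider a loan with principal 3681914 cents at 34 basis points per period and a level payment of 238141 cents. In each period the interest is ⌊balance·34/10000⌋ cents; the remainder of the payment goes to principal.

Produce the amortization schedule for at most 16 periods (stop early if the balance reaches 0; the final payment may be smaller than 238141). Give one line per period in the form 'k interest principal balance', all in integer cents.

1 12518 225623 3456291
2 11751 226390 3229901
3 10981 227160 3002741
4 10209 227932 2774809
5 9434 228707 2546102
6 8656 229485 2316617
7 7876 230265 2086352
8 7093 231048 1855304
9 6308 231833 1623471
10 5519 232622 1390849
11 4728 233413 1157436
12 3935 234206 923230
13 3138 235003 688227
14 2339 235802 452425
15 1538 236603 215822
16 733 215822 0

1. interest=⌊3681914·34/10000⌋=12518; principal=238141-12518=225623; balance=3681914-225623=3456291
2. interest=⌊3456291·34/10000⌋=11751; principal=238141-11751=226390; balance=3456291-226390=3229901
3. interest=⌊3229901·34/10000⌋=10981; principal=238141-10981=227160; balance=3229901-227160=3002741
4. interest=⌊3002741·34/10000⌋=10209; principal=238141-10209=227932; balance=3002741-227932=2774809
5. interest=⌊2774809·34/10000⌋=9434; principal=238141-9434=228707; balance=2774809-228707=2546102
6. interest=⌊2546102·34/10000⌋=8656; principal=238141-8656=229485; balance=2546102-229485=2316617
7. interest=⌊2316617·34/10000⌋=7876; principal=238141-7876=230265; balance=2316617-230265=2086352
8. interest=⌊2086352·34/10000⌋=7093; principal=238141-7093=231048; balance=2086352-231048=1855304
9. interest=⌊1855304·34/10000⌋=6308; principal=238141-6308=231833; balance=1855304-231833=1623471
10. interest=⌊1623471·34/10000⌋=5519; principal=238141-5519=232622; balance=1623471-232622=1390849
11. interest=⌊1390849·34/10000⌋=4728; principal=238141-4728=233413; balance=1390849-233413=1157436
12. interest=⌊1157436·34/10000⌋=3935; principal=238141-3935=234206; balance=1157436-234206=923230
13. interest=⌊923230·34/10000⌋=3138; principal=238141-3138=235003; balance=923230-235003=688227
14. interest=⌊688227·34/10000⌋=2339; principal=238141-2339=235802; balance=688227-235802=452425
15. interest=⌊452425·34/10000⌋=1538; principal=238141-1538=236603; balance=452425-236603=215822
16. interest=⌊215822·34/10000⌋=733; principal=min(238141-733,215822)=215822; balance=215822-215822=0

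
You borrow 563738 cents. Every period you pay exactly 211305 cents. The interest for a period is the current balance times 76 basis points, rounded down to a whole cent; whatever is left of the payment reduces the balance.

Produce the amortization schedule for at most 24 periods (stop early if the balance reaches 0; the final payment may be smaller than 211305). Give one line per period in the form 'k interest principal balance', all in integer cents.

1 4284 207021 356717
2 2711 208594 148123
3 1125 148123 0

1. interest=⌊563738·76/10000⌋=4284; principal=211305-4284=207021; balance=563738-207021=356717
2. interest=⌊356717·76/10000⌋=2711; principal=211305-2711=208594; balance=356717-208594=148123
3. interest=⌊148123·76/10000⌋=1125; principal=min(211305-1125,148123)=148123; balance=148123-148123=0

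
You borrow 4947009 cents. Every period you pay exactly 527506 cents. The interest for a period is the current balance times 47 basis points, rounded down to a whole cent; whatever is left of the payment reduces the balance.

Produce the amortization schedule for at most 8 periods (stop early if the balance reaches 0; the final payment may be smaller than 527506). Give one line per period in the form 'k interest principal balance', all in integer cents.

1. interest=⌊4947009·47/10000⌋=23250; principal=527506-23250=504256; balance=4947009-504256=4442753
2. interest=⌊4442753·47/10000⌋=20880; principal=527506-20880=506626; balance=4442753-506626=3936127
3. interest=⌊3936127·47/10000⌋=18499; principal=527506-18499=509007; balance=3936127-509007=3427120
4. interest=⌊3427120·47/10000⌋=16107; principal=527506-16107=511399; balance=3427120-511399=2915721
5. interest=⌊2915721·47/10000⌋=13703; principal=527506-13703=513803; balance=2915721-513803=2401918
6. interest=⌊2401918·47/10000⌋=11289; principal=527506-11289=516217; balance=2401918-516217=1885701
7. interest=⌊1885701·47/10000⌋=8862; principal=527506-8862=518644; balance=1885701-518644=1367057
8. interest=⌊1367057·47/10000⌋=6425; principal=527506-6425=521081; balance=1367057-521081=845976

1 23250 504256 4442753
2 20880 506626 3936127
3 18499 509007 3427120
4 16107 511399 2915721
5 13703 513803 2401918
6 11289 516217 1885701
7 8862 518644 1367057
8 6425 521081 845976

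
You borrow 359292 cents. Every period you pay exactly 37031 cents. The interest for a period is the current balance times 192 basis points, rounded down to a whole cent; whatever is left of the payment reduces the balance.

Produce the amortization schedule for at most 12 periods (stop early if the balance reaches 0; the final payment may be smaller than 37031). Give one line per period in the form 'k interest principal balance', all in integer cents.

1 6898 30133 329159
2 6319 30712 298447
3 5730 31301 267146
4 5129 31902 235244
5 4516 32515 202729
6 3892 33139 169590
7 3256 33775 135815
8 2607 34424 101391
9 1946 35085 66306
10 1273 35758 30548
11 586 30548 0

1. interest=⌊359292·192/10000⌋=6898; principal=37031-6898=30133; balance=359292-30133=329159
2. interest=⌊329159·192/10000⌋=6319; principal=37031-6319=30712; balance=329159-30712=298447
3. interest=⌊298447·192/10000⌋=5730; principal=37031-5730=31301; balance=298447-31301=267146
4. interest=⌊267146·192/10000⌋=5129; principal=37031-5129=31902; balance=267146-31902=235244
5. interest=⌊235244·192/10000⌋=4516; principal=37031-4516=32515; balance=235244-32515=202729
6. interest=⌊202729·192/10000⌋=3892; principal=37031-3892=33139; balance=202729-33139=169590
7. interest=⌊169590·192/10000⌋=3256; principal=37031-3256=33775; balance=169590-33775=135815
8. interest=⌊135815·192/10000⌋=2607; principal=37031-2607=34424; balance=135815-34424=101391
9. interest=⌊101391·192/10000⌋=1946; principal=37031-1946=35085; balance=101391-35085=66306
10. interest=⌊66306·192/10000⌋=1273; principal=37031-1273=35758; balance=66306-35758=30548
11. interest=⌊30548·192/10000⌋=586; principal=min(37031-586,30548)=30548; balance=30548-30548=0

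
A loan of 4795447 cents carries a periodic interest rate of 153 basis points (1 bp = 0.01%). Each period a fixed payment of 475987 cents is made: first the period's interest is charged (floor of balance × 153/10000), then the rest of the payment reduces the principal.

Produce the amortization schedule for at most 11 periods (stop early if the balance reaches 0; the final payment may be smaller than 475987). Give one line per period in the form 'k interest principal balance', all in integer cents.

1. interest=⌊4795447·153/10000⌋=73370; principal=475987-73370=402617; balance=4795447-402617=4392830
2. interest=⌊4392830·153/10000⌋=67210; principal=475987-67210=408777; balance=4392830-408777=3984053
3. interest=⌊3984053·153/10000⌋=60956; principal=475987-60956=415031; balance=3984053-415031=3569022
4. interest=⌊3569022·153/10000⌋=54606; principal=475987-54606=421381; balance=3569022-421381=3147641
5. interest=⌊3147641·153/10000⌋=48158; principal=475987-48158=427829; balance=3147641-427829=2719812
6. interest=⌊2719812·153/10000⌋=41613; principal=475987-41613=434374; balance=2719812-434374=2285438
7. interest=⌊2285438·153/10000⌋=34967; principal=475987-34967=441020; balance=2285438-441020=1844418
8. interest=⌊1844418·153/10000⌋=28219; principal=475987-28219=447768; balance=1844418-447768=1396650
9. interest=⌊1396650·153/10000⌋=21368; principal=475987-21368=454619; balance=1396650-454619=942031
10. interest=⌊942031·153/10000⌋=14413; principal=475987-14413=461574; balance=942031-461574=480457
11. interest=⌊480457·153/10000⌋=7350; principal=475987-7350=468637; balance=480457-468637=11820

1 73370 402617 4392830
2 67210 408777 3984053
3 60956 415031 3569022
4 54606 421381 3147641
5 48158 427829 2719812
6 41613 434374 2285438
7 34967 441020 1844418
8 28219 447768 1396650
9 21368 454619 942031
10 14413 461574 480457
11 7350 468637 11820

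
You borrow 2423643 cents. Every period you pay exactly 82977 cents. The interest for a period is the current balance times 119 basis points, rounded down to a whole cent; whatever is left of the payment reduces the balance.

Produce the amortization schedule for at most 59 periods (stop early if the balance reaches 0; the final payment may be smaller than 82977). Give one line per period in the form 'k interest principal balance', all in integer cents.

1 28841 54136 2369507
2 28197 54780 2314727
3 27545 55432 2259295
4 26885 56092 2203203
5 26218 56759 2146444
6 25542 57435 2089009
7 24859 58118 2030891
8 24167 58810 1972081
9 23467 59510 1912571
10 22759 60218 1852353
11 22043 60934 1791419
12 21317 61660 1729759
13 20584 62393 1667366
14 19841 63136 1604230
15 19090 63887 1540343
16 18330 64647 1475696
17 17560 65417 1410279
18 16782 66195 1344084
19 15994 66983 1277101
20 15197 67780 1209321
21 14390 68587 1140734
22 13574 69403 1071331
23 12748 70229 1001102
24 11913 71064 930038
25 11067 71910 858128
26 10211 72766 785362
27 9345 73632 711730
28 8469 74508 637222
29 7582 75395 561827
30 6685 76292 485535
31 5777 77200 408335
32 4859 78118 330217
33 3929 79048 251169
34 2988 79989 171180
35 2037 80940 90240
36 1073 81904 8336
37 99 8336 0

1. interest=⌊2423643·119/10000⌋=28841; principal=82977-28841=54136; balance=2423643-54136=2369507
2. interest=⌊2369507·119/10000⌋=28197; principal=82977-28197=54780; balance=2369507-54780=2314727
3. interest=⌊2314727·119/10000⌋=27545; principal=82977-27545=55432; balance=2314727-55432=2259295
4. interest=⌊2259295·119/10000⌋=26885; principal=82977-26885=56092; balance=2259295-56092=2203203
5. interest=⌊2203203·119/10000⌋=26218; principal=82977-26218=56759; balance=2203203-56759=2146444
6. interest=⌊2146444·119/10000⌋=25542; principal=82977-25542=57435; balance=2146444-57435=2089009
7. interest=⌊2089009·119/10000⌋=24859; principal=82977-24859=58118; balance=2089009-58118=2030891
8. interest=⌊2030891·119/10000⌋=24167; principal=82977-24167=58810; balance=2030891-58810=1972081
9. interest=⌊1972081·119/10000⌋=23467; principal=82977-23467=59510; balance=1972081-59510=1912571
10. interest=⌊1912571·119/10000⌋=22759; principal=82977-22759=60218; balance=1912571-60218=1852353
11. interest=⌊1852353·119/10000⌋=22043; principal=82977-22043=60934; balance=1852353-60934=1791419
12. interest=⌊1791419·119/10000⌋=21317; principal=82977-21317=61660; balance=1791419-61660=1729759
13. interest=⌊1729759·119/10000⌋=20584; principal=82977-20584=62393; balance=1729759-62393=1667366
14. interest=⌊1667366·119/10000⌋=19841; principal=82977-19841=63136; balance=1667366-63136=1604230
15. interest=⌊1604230·119/10000⌋=19090; principal=82977-19090=63887; balance=1604230-63887=1540343
16. interest=⌊1540343·119/10000⌋=18330; principal=82977-18330=64647; balance=1540343-64647=1475696
17. interest=⌊1475696·119/10000⌋=17560; principal=82977-17560=65417; balance=1475696-65417=1410279
18. interest=⌊1410279·119/10000⌋=16782; principal=82977-16782=66195; balance=1410279-66195=1344084
19. interest=⌊1344084·119/10000⌋=15994; principal=82977-15994=66983; balance=1344084-66983=1277101
20. interest=⌊1277101·119/10000⌋=15197; principal=82977-15197=67780; balance=1277101-67780=1209321
21. interest=⌊1209321·119/10000⌋=14390; principal=82977-14390=68587; balance=1209321-68587=1140734
22. interest=⌊1140734·119/10000⌋=13574; principal=82977-13574=69403; balance=1140734-69403=1071331
23. interest=⌊1071331·119/10000⌋=12748; principal=82977-12748=70229; balance=1071331-70229=1001102
24. interest=⌊1001102·119/10000⌋=11913; principal=82977-11913=71064; balance=1001102-71064=930038
25. interest=⌊930038·119/10000⌋=11067; principal=82977-11067=71910; balance=930038-71910=858128
26. interest=⌊858128·119/10000⌋=10211; principal=82977-10211=72766; balance=858128-72766=785362
27. interest=⌊785362·119/10000⌋=9345; principal=82977-9345=73632; balance=785362-73632=711730
28. interest=⌊711730·119/10000⌋=8469; principal=82977-8469=74508; balance=711730-74508=637222
29. interest=⌊637222·119/10000⌋=7582; principal=82977-7582=75395; balance=637222-75395=561827
30. interest=⌊561827·119/10000⌋=6685; principal=82977-6685=76292; balance=561827-76292=485535
31. interest=⌊485535·119/10000⌋=5777; principal=82977-5777=77200; balance=485535-77200=408335
32. interest=⌊408335·119/10000⌋=4859; principal=82977-4859=78118; balance=408335-78118=330217
33. interest=⌊330217·119/10000⌋=3929; principal=82977-3929=79048; balance=330217-79048=251169
34. interest=⌊251169·119/10000⌋=2988; principal=82977-2988=79989; balance=251169-79989=171180
35. interest=⌊171180·119/10000⌋=2037; principal=82977-2037=80940; balance=171180-80940=90240
36. interest=⌊90240·119/10000⌋=1073; principal=82977-1073=81904; balance=90240-81904=8336
37. interest=⌊8336·119/10000⌋=99; principal=min(82977-99,8336)=8336; balance=8336-8336=0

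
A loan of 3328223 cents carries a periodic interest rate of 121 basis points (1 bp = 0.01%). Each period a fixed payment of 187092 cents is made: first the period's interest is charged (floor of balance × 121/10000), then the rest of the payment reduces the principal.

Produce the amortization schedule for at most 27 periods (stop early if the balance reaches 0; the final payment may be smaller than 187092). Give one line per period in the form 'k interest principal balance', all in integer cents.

1. interest=⌊3328223·121/10000⌋=40271; principal=187092-40271=146821; balance=3328223-146821=3181402
2. interest=⌊3181402·121/10000⌋=38494; principal=187092-38494=148598; balance=3181402-148598=3032804
3. interest=⌊3032804·121/10000⌋=36696; principal=187092-36696=150396; balance=3032804-150396=2882408
4. interest=⌊2882408·121/10000⌋=34877; principal=187092-34877=152215; balance=2882408-152215=2730193
5. interest=⌊2730193·121/10000⌋=33035; principal=187092-33035=154057; balance=2730193-154057=2576136
6. interest=⌊2576136·121/10000⌋=31171; principal=187092-31171=155921; balance=2576136-155921=2420215
7. interest=⌊2420215·121/10000⌋=29284; principal=187092-29284=157808; balance=2420215-157808=2262407
8. interest=⌊2262407·121/10000⌋=27375; principal=187092-27375=159717; balance=2262407-159717=2102690
9. interest=⌊2102690·121/10000⌋=25442; principal=187092-25442=161650; balance=2102690-161650=1941040
10. interest=⌊1941040·121/10000⌋=23486; principal=187092-23486=163606; balance=1941040-163606=1777434
11. interest=⌊1777434·121/10000⌋=21506; principal=187092-21506=165586; balance=1777434-165586=1611848
12. interest=⌊1611848·121/10000⌋=19503; principal=187092-19503=167589; balance=1611848-167589=1444259
13. interest=⌊1444259·121/10000⌋=17475; principal=187092-17475=169617; balance=1444259-169617=1274642
14. interest=⌊1274642·121/10000⌋=15423; principal=187092-15423=171669; balance=1274642-171669=1102973
15. interest=⌊1102973·121/10000⌋=13345; principal=187092-13345=173747; balance=1102973-173747=929226
16. interest=⌊929226·121/10000⌋=11243; principal=187092-11243=175849; balance=929226-175849=753377
17. interest=⌊753377·121/10000⌋=9115; principal=187092-9115=177977; balance=753377-177977=575400
18. interest=⌊575400·121/10000⌋=6962; principal=187092-6962=180130; balance=575400-180130=395270
19. interest=⌊395270·121/10000⌋=4782; principal=187092-4782=182310; balance=395270-182310=212960
20. interest=⌊212960·121/10000⌋=2576; principal=187092-2576=184516; balance=212960-184516=28444
21. interest=⌊28444·121/10000⌋=344; principal=min(187092-344,28444)=28444; balance=28444-28444=0

1 40271 146821 3181402
2 38494 148598 3032804
3 36696 150396 2882408
4 34877 152215 2730193
5 33035 154057 2576136
6 31171 155921 2420215
7 29284 157808 2262407
8 27375 159717 2102690
9 25442 161650 1941040
10 23486 163606 1777434
11 21506 165586 1611848
12 19503 167589 1444259
13 17475 169617 1274642
14 15423 171669 1102973
15 13345 173747 929226
16 11243 175849 753377
17 9115 177977 575400
18 6962 180130 395270
19 4782 182310 212960
20 2576 184516 28444
21 344 28444 0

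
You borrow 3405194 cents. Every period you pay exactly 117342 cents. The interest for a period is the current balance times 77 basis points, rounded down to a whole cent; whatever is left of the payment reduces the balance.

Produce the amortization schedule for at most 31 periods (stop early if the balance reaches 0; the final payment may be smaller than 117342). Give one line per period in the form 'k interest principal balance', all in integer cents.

1. interest=⌊3405194·77/10000⌋=26219; principal=117342-26219=91123; balance=3405194-91123=3314071
2. interest=⌊3314071·77/10000⌋=25518; principal=117342-25518=91824; balance=3314071-91824=3222247
3. interest=⌊3222247·77/10000⌋=24811; principal=117342-24811=92531; balance=3222247-92531=3129716
4. interest=⌊3129716·77/10000⌋=24098; principal=117342-24098=93244; balance=3129716-93244=3036472
5. interest=⌊3036472·77/10000⌋=23380; principal=117342-23380=93962; balance=3036472-93962=2942510
6. interest=⌊2942510·77/10000⌋=22657; principal=117342-22657=94685; balance=2942510-94685=2847825
7. interest=⌊2847825·77/10000⌋=21928; principal=117342-21928=95414; balance=2847825-95414=2752411
8. interest=⌊2752411·77/10000⌋=21193; principal=117342-21193=96149; balance=2752411-96149=2656262
9. interest=⌊2656262·77/10000⌋=20453; principal=117342-20453=96889; balance=2656262-96889=2559373
10. interest=⌊2559373·77/10000⌋=19707; principal=117342-19707=97635; balance=2559373-97635=2461738
11. interest=⌊2461738·77/10000⌋=18955; principal=117342-18955=98387; balance=2461738-98387=2363351
12. interest=⌊2363351·77/10000⌋=18197; principal=117342-18197=99145; balance=2363351-99145=2264206
13. interest=⌊2264206·77/10000⌋=17434; principal=117342-17434=99908; balance=2264206-99908=2164298
14. interest=⌊2164298·77/10000⌋=16665; principal=117342-16665=100677; balance=2164298-100677=2063621
15. interest=⌊2063621·77/10000⌋=15889; principal=117342-15889=101453; balance=2063621-101453=1962168
16. interest=⌊1962168·77/10000⌋=15108; principal=117342-15108=102234; balance=1962168-102234=1859934
17. interest=⌊1859934·77/10000⌋=14321; principal=117342-14321=103021; balance=1859934-103021=1756913
18. interest=⌊1756913·77/10000⌋=13528; principal=117342-13528=103814; balance=1756913-103814=1653099
19. interest=⌊1653099·77/10000⌋=12728; principal=117342-12728=104614; balance=1653099-104614=1548485
20. interest=⌊1548485·77/10000⌋=11923; principal=117342-11923=105419; balance=1548485-105419=1443066
21. interest=⌊1443066·77/10000⌋=11111; principal=117342-11111=106231; balance=1443066-106231=1336835
22. interest=⌊1336835·77/10000⌋=10293; principal=117342-10293=107049; balance=1336835-107049=1229786
23. interest=⌊1229786·77/10000⌋=9469; principal=117342-9469=107873; balance=1229786-107873=1121913
24. interest=⌊1121913·77/10000⌋=8638; principal=117342-8638=108704; balance=1121913-108704=1013209
25. interest=⌊1013209·77/10000⌋=7801; principal=117342-7801=109541; balance=1013209-109541=903668
26. interest=⌊903668·77/10000⌋=6958; principal=117342-6958=110384; balance=903668-110384=793284
27. interest=⌊793284·77/10000⌋=6108; principal=117342-6108=111234; balance=793284-111234=682050
28. interest=⌊682050·77/10000⌋=5251; principal=117342-5251=112091; balance=682050-112091=569959
29. interest=⌊569959·77/10000⌋=4388; principal=117342-4388=112954; balance=569959-112954=457005
30. interest=⌊457005·77/10000⌋=3518; principal=117342-3518=113824; balance=457005-113824=343181
31. interest=⌊343181·77/10000⌋=2642; principal=117342-2642=114700; balance=343181-114700=228481

1 26219 91123 3314071
2 25518 91824 3222247
3 24811 92531 3129716
4 24098 93244 3036472
5 23380 93962 2942510
6 22657 94685 2847825
7 21928 95414 2752411
8 21193 96149 2656262
9 20453 96889 2559373
10 19707 97635 2461738
11 18955 98387 2363351
12 18197 99145 2264206
13 17434 99908 2164298
14 16665 100677 2063621
15 15889 101453 1962168
16 15108 102234 1859934
17 14321 103021 1756913
18 13528 103814 1653099
19 12728 104614 1548485
20 11923 105419 1443066
21 11111 106231 1336835
22 10293 107049 1229786
23 9469 107873 1121913
24 8638 108704 1013209
25 7801 109541 903668
26 6958 110384 793284
27 6108 111234 682050
28 5251 112091 569959
29 4388 112954 457005
30 3518 113824 343181
31 2642 114700 228481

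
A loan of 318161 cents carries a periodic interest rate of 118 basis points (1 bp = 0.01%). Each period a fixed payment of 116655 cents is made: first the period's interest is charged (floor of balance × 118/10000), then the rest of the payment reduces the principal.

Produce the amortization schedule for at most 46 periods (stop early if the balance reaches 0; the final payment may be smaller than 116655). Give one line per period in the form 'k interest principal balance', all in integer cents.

1. interest=⌊318161·118/10000⌋=3754; principal=116655-3754=112901; balance=318161-112901=205260
2. interest=⌊205260·118/10000⌋=2422; principal=116655-2422=114233; balance=205260-114233=91027
3. interest=⌊91027·118/10000⌋=1074; principal=min(116655-1074,91027)=91027; balance=91027-91027=0

1 3754 112901 205260
2 2422 114233 91027
3 1074 91027 0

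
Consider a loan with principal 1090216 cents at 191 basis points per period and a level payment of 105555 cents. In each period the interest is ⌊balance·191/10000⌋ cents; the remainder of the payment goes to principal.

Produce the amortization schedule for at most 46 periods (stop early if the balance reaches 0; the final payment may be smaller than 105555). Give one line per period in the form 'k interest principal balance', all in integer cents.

1 20823 84732 1005484
2 19204 86351 919133
3 17555 88000 831133
4 15874 89681 741452
5 14161 91394 650058
6 12416 93139 556919
7 10637 94918 462001
8 8824 96731 365270
9 6976 98579 266691
10 5093 100462 166229
11 3174 102381 63848
12 1219 63848 0

1. interest=⌊1090216·191/10000⌋=20823; principal=105555-20823=84732; balance=1090216-84732=1005484
2. interest=⌊1005484·191/10000⌋=19204; principal=105555-19204=86351; balance=1005484-86351=919133
3. interest=⌊919133·191/10000⌋=17555; principal=105555-17555=88000; balance=919133-88000=831133
4. interest=⌊831133·191/10000⌋=15874; principal=105555-15874=89681; balance=831133-89681=741452
5. interest=⌊741452·191/10000⌋=14161; principal=105555-14161=91394; balance=741452-91394=650058
6. interest=⌊650058·191/10000⌋=12416; principal=105555-12416=93139; balance=650058-93139=556919
7. interest=⌊556919·191/10000⌋=10637; principal=105555-10637=94918; balance=556919-94918=462001
8. interest=⌊462001·191/10000⌋=8824; principal=105555-8824=96731; balance=462001-96731=365270
9. interest=⌊365270·191/10000⌋=6976; principal=105555-6976=98579; balance=365270-98579=266691
10. interest=⌊266691·191/10000⌋=5093; principal=105555-5093=100462; balance=266691-100462=166229
11. interest=⌊166229·191/10000⌋=3174; principal=105555-3174=102381; balance=166229-102381=63848
12. interest=⌊63848·191/10000⌋=1219; principal=min(105555-1219,63848)=63848; balance=63848-63848=0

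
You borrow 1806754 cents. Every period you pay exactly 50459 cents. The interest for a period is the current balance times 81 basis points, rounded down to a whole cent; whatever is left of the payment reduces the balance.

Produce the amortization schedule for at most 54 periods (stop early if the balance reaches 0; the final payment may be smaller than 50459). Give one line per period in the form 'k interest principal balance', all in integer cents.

1 14634 35825 1770929
2 14344 36115 1734814
3 14051 36408 1698406
4 13757 36702 1661704
5 13459 37000 1624704
6 13160 37299 1587405
7 12857 37602 1549803
8 12553 37906 1511897
9 12246 38213 1473684
10 11936 38523 1435161
11 11624 38835 1396326
12 11310 39149 1357177
13 10993 39466 1317711
14 10673 39786 1277925
15 10351 40108 1237817
16 10026 40433 1197384
17 9698 40761 1156623
18 9368 41091 1115532
19 9035 41424 1074108
20 8700 41759 1032349
21 8362 42097 990252
22 8021 42438 947814
23 7677 42782 905032
24 7330 43129 861903
25 6981 43478 818425
26 6629 43830 774595
27 6274 44185 730410
28 5916 44543 685867
29 5555 44904 640963
30 5191 45268 595695
31 4825 45634 550061
32 4455 46004 504057
33 4082 46377 457680
34 3707 46752 410928
35 3328 47131 363797
36 2946 47513 316284
37 2561 47898 268386
38 2173 48286 220100
39 1782 48677 171423
40 1388 49071 122352
41 991 49468 72884
42 590 49869 23015
43 186 23015 0

1. interest=⌊1806754·81/10000⌋=14634; principal=50459-14634=35825; balance=1806754-35825=1770929
2. interest=⌊1770929·81/10000⌋=14344; principal=50459-14344=36115; balance=1770929-36115=1734814
3. interest=⌊1734814·81/10000⌋=14051; principal=50459-14051=36408; balance=1734814-36408=1698406
4. interest=⌊1698406·81/10000⌋=13757; principal=50459-13757=36702; balance=1698406-36702=1661704
5. interest=⌊1661704·81/10000⌋=13459; principal=50459-13459=37000; balance=1661704-37000=1624704
6. interest=⌊1624704·81/10000⌋=13160; principal=50459-13160=37299; balance=1624704-37299=1587405
7. interest=⌊1587405·81/10000⌋=12857; principal=50459-12857=37602; balance=1587405-37602=1549803
8. interest=⌊1549803·81/10000⌋=12553; principal=50459-12553=37906; balance=1549803-37906=1511897
9. interest=⌊1511897·81/10000⌋=12246; principal=50459-12246=38213; balance=1511897-38213=1473684
10. interest=⌊1473684·81/10000⌋=11936; principal=50459-11936=38523; balance=1473684-38523=1435161
11. interest=⌊1435161·81/10000⌋=11624; principal=50459-11624=38835; balance=1435161-38835=1396326
12. interest=⌊1396326·81/10000⌋=11310; principal=50459-11310=39149; balance=1396326-39149=1357177
13. interest=⌊1357177·81/10000⌋=10993; principal=50459-10993=39466; balance=1357177-39466=1317711
14. interest=⌊1317711·81/10000⌋=10673; principal=50459-10673=39786; balance=1317711-39786=1277925
15. interest=⌊1277925·81/10000⌋=10351; principal=50459-10351=40108; balance=1277925-40108=1237817
16. interest=⌊1237817·81/10000⌋=10026; principal=50459-10026=40433; balance=1237817-40433=1197384
17. interest=⌊1197384·81/10000⌋=9698; principal=50459-9698=40761; balance=1197384-40761=1156623
18. interest=⌊1156623·81/10000⌋=9368; principal=50459-9368=41091; balance=1156623-41091=1115532
19. interest=⌊1115532·81/10000⌋=9035; principal=50459-9035=41424; balance=1115532-41424=1074108
20. interest=⌊1074108·81/10000⌋=8700; principal=50459-8700=41759; balance=1074108-41759=1032349
21. interest=⌊1032349·81/10000⌋=8362; principal=50459-8362=42097; balance=1032349-42097=990252
22. interest=⌊990252·81/10000⌋=8021; principal=50459-8021=42438; balance=990252-42438=947814
23. interest=⌊947814·81/10000⌋=7677; principal=50459-7677=42782; balance=947814-42782=905032
24. interest=⌊905032·81/10000⌋=7330; principal=50459-7330=43129; balance=905032-43129=861903
25. interest=⌊861903·81/10000⌋=6981; principal=50459-6981=43478; balance=861903-43478=818425
26. interest=⌊818425·81/10000⌋=6629; principal=50459-6629=43830; balance=818425-43830=774595
27. interest=⌊774595·81/10000⌋=6274; principal=50459-6274=44185; balance=774595-44185=730410
28. interest=⌊730410·81/10000⌋=5916; principal=50459-5916=44543; balance=730410-44543=685867
29. interest=⌊685867·81/10000⌋=5555; principal=50459-5555=44904; balance=685867-44904=640963
30. interest=⌊640963·81/10000⌋=5191; principal=50459-5191=45268; balance=640963-45268=595695
31. interest=⌊595695·81/10000⌋=4825; principal=50459-4825=45634; balance=595695-45634=550061
32. interest=⌊550061·81/10000⌋=4455; principal=50459-4455=46004; balance=550061-46004=504057
33. interest=⌊504057·81/10000⌋=4082; principal=50459-4082=46377; balance=504057-46377=457680
34. interest=⌊457680·81/10000⌋=3707; principal=50459-3707=46752; balance=457680-46752=410928
35. interest=⌊410928·81/10000⌋=3328; principal=50459-3328=47131; balance=410928-47131=363797
36. interest=⌊363797·81/10000⌋=2946; principal=50459-2946=47513; balance=363797-47513=316284
37. interest=⌊316284·81/10000⌋=2561; principal=50459-2561=47898; balance=316284-47898=268386
38. interest=⌊268386·81/10000⌋=2173; principal=50459-2173=48286; balance=268386-48286=220100
39. interest=⌊220100·81/10000⌋=1782; principal=50459-1782=48677; balance=220100-48677=171423
40. interest=⌊171423·81/10000⌋=1388; principal=50459-1388=49071; balance=171423-49071=122352
41. interest=⌊122352·81/10000⌋=991; principal=50459-991=49468; balance=122352-49468=72884
42. interest=⌊72884·81/10000⌋=590; principal=50459-590=49869; balance=72884-49869=23015
43. interest=⌊23015·81/10000⌋=186; principal=min(50459-186,23015)=23015; balance=23015-23015=0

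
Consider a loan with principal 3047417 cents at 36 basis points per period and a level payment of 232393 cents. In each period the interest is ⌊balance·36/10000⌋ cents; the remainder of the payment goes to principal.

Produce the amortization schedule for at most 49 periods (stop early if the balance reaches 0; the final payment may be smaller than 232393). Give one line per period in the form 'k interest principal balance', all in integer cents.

1. interest=⌊3047417·36/10000⌋=10970; principal=232393-10970=221423; balance=3047417-221423=2825994
2. interest=⌊2825994·36/10000⌋=10173; principal=232393-10173=222220; balance=2825994-222220=2603774
3. interest=⌊2603774·36/10000⌋=9373; principal=232393-9373=223020; balance=2603774-223020=2380754
4. interest=⌊2380754·36/10000⌋=8570; principal=232393-8570=223823; balance=2380754-223823=2156931
5. interest=⌊2156931·36/10000⌋=7764; principal=232393-7764=224629; balance=2156931-224629=1932302
6. interest=⌊1932302·36/10000⌋=6956; principal=232393-6956=225437; balance=1932302-225437=1706865
7. interest=⌊1706865·36/10000⌋=6144; principal=232393-6144=226249; balance=1706865-226249=1480616
8. interest=⌊1480616·36/10000⌋=5330; principal=232393-5330=227063; balance=1480616-227063=1253553
9. interest=⌊1253553·36/10000⌋=4512; principal=232393-4512=227881; balance=1253553-227881=1025672
10. interest=⌊1025672·36/10000⌋=3692; principal=232393-3692=228701; balance=1025672-228701=796971
11. interest=⌊796971·36/10000⌋=2869; principal=232393-2869=229524; balance=796971-229524=567447
12. interest=⌊567447·36/10000⌋=2042; principal=232393-2042=230351; balance=567447-230351=337096
13. interest=⌊337096·36/10000⌋=1213; principal=232393-1213=231180; balance=337096-231180=105916
14. interest=⌊105916·36/10000⌋=381; principal=min(232393-381,105916)=105916; balance=105916-105916=0

1 10970 221423 2825994
2 10173 222220 2603774
3 9373 223020 2380754
4 8570 223823 2156931
5 7764 224629 1932302
6 6956 225437 1706865
7 6144 226249 1480616
8 5330 227063 1253553
9 4512 227881 1025672
10 3692 228701 796971
11 2869 229524 567447
12 2042 230351 337096
13 1213 231180 105916
14 381 105916 0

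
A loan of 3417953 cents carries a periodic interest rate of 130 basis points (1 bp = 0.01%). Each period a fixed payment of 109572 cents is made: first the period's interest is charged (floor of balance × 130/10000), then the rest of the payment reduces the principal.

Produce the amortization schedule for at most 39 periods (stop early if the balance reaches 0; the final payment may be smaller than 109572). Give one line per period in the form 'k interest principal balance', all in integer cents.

1 44433 65139 3352814
2 43586 65986 3286828
3 42728 66844 3219984
4 41859 67713 3152271
5 40979 68593 3083678
6 40087 69485 3014193
7 39184 70388 2943805
8 38269 71303 2872502
9 37342 72230 2800272
10 36403 73169 2727103
11 35452 74120 2652983
12 34488 75084 2577899
13 33512 76060 2501839
14 32523 77049 2424790
15 31522 78050 2346740
16 30507 79065 2267675
17 29479 80093 2187582
18 28438 81134 2106448
19 27383 82189 2024259
20 26315 83257 1941002
21 25233 84339 1856663
22 24136 85436 1771227
23 23025 86547 1684680
24 21900 87672 1597008
25 20761 88811 1508197
26 19606 89966 1418231
27 18437 91135 1327096
28 17252 92320 1234776
29 16052 93520 1141256
30 14836 94736 1046520
31 13604 95968 950552
32 12357 97215 853337
33 11093 98479 754858
34 9813 99759 655099
35 8516 101056 554043
36 7202 102370 451673
37 5871 103701 347972
38 4523 105049 242923
39 3157 106415 136508

1. interest=⌊3417953·130/10000⌋=44433; principal=109572-44433=65139; balance=3417953-65139=3352814
2. interest=⌊3352814·130/10000⌋=43586; principal=109572-43586=65986; balance=3352814-65986=3286828
3. interest=⌊3286828·130/10000⌋=42728; principal=109572-42728=66844; balance=3286828-66844=3219984
4. interest=⌊3219984·130/10000⌋=41859; principal=109572-41859=67713; balance=3219984-67713=3152271
5. interest=⌊3152271·130/10000⌋=40979; principal=109572-40979=68593; balance=3152271-68593=3083678
6. interest=⌊3083678·130/10000⌋=40087; principal=109572-40087=69485; balance=3083678-69485=3014193
7. interest=⌊3014193·130/10000⌋=39184; principal=109572-39184=70388; balance=3014193-70388=2943805
8. interest=⌊2943805·130/10000⌋=38269; principal=109572-38269=71303; balance=2943805-71303=2872502
9. interest=⌊2872502·130/10000⌋=37342; principal=109572-37342=72230; balance=2872502-72230=2800272
10. interest=⌊2800272·130/10000⌋=36403; principal=109572-36403=73169; balance=2800272-73169=2727103
11. interest=⌊2727103·130/10000⌋=35452; principal=109572-35452=74120; balance=2727103-74120=2652983
12. interest=⌊2652983·130/10000⌋=34488; principal=109572-34488=75084; balance=2652983-75084=2577899
13. interest=⌊2577899·130/10000⌋=33512; principal=109572-33512=76060; balance=2577899-76060=2501839
14. interest=⌊2501839·130/10000⌋=32523; principal=109572-32523=77049; balance=2501839-77049=2424790
15. interest=⌊2424790·130/10000⌋=31522; principal=109572-31522=78050; balance=2424790-78050=2346740
16. interest=⌊2346740·130/10000⌋=30507; principal=109572-30507=79065; balance=2346740-79065=2267675
17. interest=⌊2267675·130/10000⌋=29479; principal=109572-29479=80093; balance=2267675-80093=2187582
18. interest=⌊2187582·130/10000⌋=28438; principal=109572-28438=81134; balance=2187582-81134=2106448
19. interest=⌊2106448·130/10000⌋=27383; principal=109572-27383=82189; balance=2106448-82189=2024259
20. interest=⌊2024259·130/10000⌋=26315; principal=109572-26315=83257; balance=2024259-83257=1941002
21. interest=⌊1941002·130/10000⌋=25233; principal=109572-25233=84339; balance=1941002-84339=1856663
22. interest=⌊1856663·130/10000⌋=24136; principal=109572-24136=85436; balance=1856663-85436=1771227
23. interest=⌊1771227·130/10000⌋=23025; principal=109572-23025=86547; balance=1771227-86547=1684680
24. interest=⌊1684680·130/10000⌋=21900; principal=109572-21900=87672; balance=1684680-87672=1597008
25. interest=⌊1597008·130/10000⌋=20761; principal=109572-20761=88811; balance=1597008-88811=1508197
26. interest=⌊1508197·130/10000⌋=19606; principal=109572-19606=89966; balance=1508197-89966=1418231
27. interest=⌊1418231·130/10000⌋=18437; principal=109572-18437=91135; balance=1418231-91135=1327096
28. interest=⌊1327096·130/10000⌋=17252; principal=109572-17252=92320; balance=1327096-92320=1234776
29. interest=⌊1234776·130/10000⌋=16052; principal=109572-16052=93520; balance=1234776-93520=1141256
30. interest=⌊1141256·130/10000⌋=14836; principal=109572-14836=94736; balance=1141256-94736=1046520
31. interest=⌊1046520·130/10000⌋=13604; principal=109572-13604=95968; balance=1046520-95968=950552
32. interest=⌊950552·130/10000⌋=12357; principal=109572-12357=97215; balance=950552-97215=853337
33. interest=⌊853337·130/10000⌋=11093; principal=109572-11093=98479; balance=853337-98479=754858
34. interest=⌊754858·130/10000⌋=9813; principal=109572-9813=99759; balance=754858-99759=655099
35. interest=⌊655099·130/10000⌋=8516; principal=109572-8516=101056; balance=655099-101056=554043
36. interest=⌊554043·130/10000⌋=7202; principal=109572-7202=102370; balance=554043-102370=451673
37. interest=⌊451673·130/10000⌋=5871; principal=109572-5871=103701; balance=451673-103701=347972
38. interest=⌊347972·130/10000⌋=4523; principal=109572-4523=105049; balance=347972-105049=242923
39. interest=⌊242923·130/10000⌋=3157; principal=109572-3157=106415; balance=242923-106415=136508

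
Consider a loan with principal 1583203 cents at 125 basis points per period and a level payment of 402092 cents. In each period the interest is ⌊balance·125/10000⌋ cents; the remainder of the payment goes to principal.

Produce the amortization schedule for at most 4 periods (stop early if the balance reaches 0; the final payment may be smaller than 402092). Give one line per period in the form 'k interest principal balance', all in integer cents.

1. interest=⌊1583203·125/10000⌋=19790; principal=402092-19790=382302; balance=1583203-382302=1200901
2. interest=⌊1200901·125/10000⌋=15011; principal=402092-15011=387081; balance=1200901-387081=813820
3. interest=⌊813820·125/10000⌋=10172; principal=402092-10172=391920; balance=813820-391920=421900
4. interest=⌊421900·125/10000⌋=5273; principal=402092-5273=396819; balance=421900-396819=25081

1 19790 382302 1200901
2 15011 387081 813820
3 10172 391920 421900
4 5273 396819 25081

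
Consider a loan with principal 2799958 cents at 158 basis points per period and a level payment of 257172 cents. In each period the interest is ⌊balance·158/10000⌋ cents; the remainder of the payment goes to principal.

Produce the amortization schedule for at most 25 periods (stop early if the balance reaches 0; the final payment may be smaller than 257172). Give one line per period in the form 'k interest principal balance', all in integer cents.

1. interest=⌊2799958·158/10000⌋=44239; principal=257172-44239=212933; balance=2799958-212933=2587025
2. interest=⌊2587025·158/10000⌋=40874; principal=257172-40874=216298; balance=2587025-216298=2370727
3. interest=⌊2370727·158/10000⌋=37457; principal=257172-37457=219715; balance=2370727-219715=2151012
4. interest=⌊2151012·158/10000⌋=33985; principal=257172-33985=223187; balance=2151012-223187=1927825
5. interest=⌊1927825·158/10000⌋=30459; principal=257172-30459=226713; balance=1927825-226713=1701112
6. interest=⌊1701112·158/10000⌋=26877; principal=257172-26877=230295; balance=1701112-230295=1470817
7. interest=⌊1470817·158/10000⌋=23238; principal=257172-23238=233934; balance=1470817-233934=1236883
8. interest=⌊1236883·158/10000⌋=19542; principal=257172-19542=237630; balance=1236883-237630=999253
9. interest=⌊999253·158/10000⌋=15788; principal=257172-15788=241384; balance=999253-241384=757869
10. interest=⌊757869·158/10000⌋=11974; principal=257172-11974=245198; balance=757869-245198=512671
11. interest=⌊512671·158/10000⌋=8100; principal=257172-8100=249072; balance=512671-249072=263599
12. interest=⌊263599·158/10000⌋=4164; principal=257172-4164=253008; balance=263599-253008=10591
13. interest=⌊10591·158/10000⌋=167; principal=min(257172-167,10591)=10591; balance=10591-10591=0

1 44239 212933 2587025
2 40874 216298 2370727
3 37457 219715 2151012
4 33985 223187 1927825
5 30459 226713 1701112
6 26877 230295 1470817
7 23238 233934 1236883
8 19542 237630 999253
9 15788 241384 757869
10 11974 245198 512671
11 8100 249072 263599
12 4164 253008 10591
13 167 10591 0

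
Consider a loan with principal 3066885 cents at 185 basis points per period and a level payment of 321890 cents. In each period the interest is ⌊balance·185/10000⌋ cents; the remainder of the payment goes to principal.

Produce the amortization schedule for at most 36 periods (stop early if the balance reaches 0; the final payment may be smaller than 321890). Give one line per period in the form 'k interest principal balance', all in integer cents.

1. interest=⌊3066885·185/10000⌋=56737; principal=321890-56737=265153; balance=3066885-265153=2801732
2. interest=⌊2801732·185/10000⌋=51832; principal=321890-51832=270058; balance=2801732-270058=2531674
3. interest=⌊2531674·185/10000⌋=46835; principal=321890-46835=275055; balance=2531674-275055=2256619
4. interest=⌊2256619·185/10000⌋=41747; principal=321890-41747=280143; balance=2256619-280143=1976476
5. interest=⌊1976476·185/10000⌋=36564; principal=321890-36564=285326; balance=1976476-285326=1691150
6. interest=⌊1691150·185/10000⌋=31286; principal=321890-31286=290604; balance=1691150-290604=1400546
7. interest=⌊1400546·185/10000⌋=25910; principal=321890-25910=295980; balance=1400546-295980=1104566
8. interest=⌊1104566·185/10000⌋=20434; principal=321890-20434=301456; balance=1104566-301456=803110
9. interest=⌊803110·185/10000⌋=14857; principal=321890-14857=307033; balance=803110-307033=496077
10. interest=⌊496077·185/10000⌋=9177; principal=321890-9177=312713; balance=496077-312713=183364
11. interest=⌊183364·185/10000⌋=3392; principal=min(321890-3392,183364)=183364; balance=183364-183364=0

1 56737 265153 2801732
2 51832 270058 2531674
3 46835 275055 2256619
4 41747 280143 1976476
5 36564 285326 1691150
6 31286 290604 1400546
7 25910 295980 1104566
8 20434 301456 803110
9 14857 307033 496077
10 9177 312713 183364
11 3392 183364 0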